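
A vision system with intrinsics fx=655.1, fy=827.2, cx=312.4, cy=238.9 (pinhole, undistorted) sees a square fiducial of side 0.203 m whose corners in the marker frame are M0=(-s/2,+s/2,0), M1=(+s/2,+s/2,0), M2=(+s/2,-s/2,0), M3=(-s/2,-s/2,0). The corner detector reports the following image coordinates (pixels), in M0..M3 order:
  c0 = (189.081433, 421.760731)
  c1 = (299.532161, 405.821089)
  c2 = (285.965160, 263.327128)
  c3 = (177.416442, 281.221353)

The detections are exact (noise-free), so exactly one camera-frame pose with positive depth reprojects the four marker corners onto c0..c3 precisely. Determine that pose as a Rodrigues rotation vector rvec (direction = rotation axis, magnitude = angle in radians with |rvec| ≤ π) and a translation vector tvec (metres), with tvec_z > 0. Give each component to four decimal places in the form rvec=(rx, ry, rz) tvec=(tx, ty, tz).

Intrinsics K: fx=655.1, fy=827.2, cx=312.4, cy=238.9
Marker side s = 0.203 m; corners in marker frame (Z=0):
  M0 = (-0.1015, +0.1015, 0)
  M1 = (+0.1015, +0.1015, 0)
  M2 = (+0.1015, -0.1015, 0)
  M3 = (-0.1015, -0.1015, 0)
Detected image corners:
  c0 = (189.081433, 421.760731) px
  c1 = (299.532161, 405.821089) px
  c2 = (285.965160, 263.327128) px
  c3 = (177.416442, 281.221353) px
Planar DLT: solve 8×8 A·h = b for H (H[2,2]=1):
  H  [+520.99678 +43.86332 +237.52068]
  H  [-109.85531 +670.78789 +342.54820]
  H  [-0.07720 -0.07667 +1.00000]
B = K⁻¹H; ‖b₁‖=0.842958, ‖b₂‖=0.842958; λ = 2/(‖b₁‖+‖b₂‖) = 1.186298, sign → tz>0 ⇒ λ=+1.186298
r₁ = λ·B[:,0] = (+0.98713,-0.13109,-0.09159); r₂ = λ·B[:,1] = (+0.12280,+0.98825,-0.09096)
r₃ = r₁×r₂ = (+0.10243,+0.07854,+0.99163); SVD([r₁ r₂ r₃]) → R = UVᵀ:
  R  [+0.98713 +0.12280 +0.10243]
  R  [-0.13109 +0.98825 +0.07854]
  R  [-0.09159 -0.09096 +0.99163]
t = (-0.13560, +0.14864, +1.18630) m
tr R = 2.967019; θ = arccos((tr R − 1)/2) = 0.181857 rad = 10.420°
axis k = ((R−Rᵀ)₃₂, (R−Rᵀ)₁₃, (R−Rᵀ)₂₁) / (2 sinθ) = (-0.468584, +0.536392, -0.701935)
rvec = θ·k = (-0.085215, +0.097547, -0.127652)

rvec=(-0.0852, 0.0975, -0.1277) tvec=(-0.1356, 0.1486, 1.1863)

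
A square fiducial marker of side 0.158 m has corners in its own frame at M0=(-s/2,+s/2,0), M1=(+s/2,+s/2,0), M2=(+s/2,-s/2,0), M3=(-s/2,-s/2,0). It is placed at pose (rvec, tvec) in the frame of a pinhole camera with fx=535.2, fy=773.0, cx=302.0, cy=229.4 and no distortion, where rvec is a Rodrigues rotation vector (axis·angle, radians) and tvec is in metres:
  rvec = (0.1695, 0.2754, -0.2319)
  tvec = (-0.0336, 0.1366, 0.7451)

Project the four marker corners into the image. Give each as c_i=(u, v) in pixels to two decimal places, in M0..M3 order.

c0=(241.57, 456.23) c1=(345.82, 436.50) c2=(317.55, 278.04) c3=(212.10, 307.83)

Intrinsics K: fx=535.2, fy=773.0, cx=302.0, cy=229.4
Marker side s = 0.158 m; corners in marker frame (Z=0):
  M0 = (-0.0790, +0.0790, 0)
  M1 = (+0.0790, +0.0790, 0)
  M2 = (+0.0790, -0.0790, 0)
  M3 = (-0.0790, -0.0790, 0)
rvec = (0.1695, 0.2754, -0.2319), |rvec| = θ = 0.39794 rad = 22.800°
Rodrigues: sinθ=0.38752, 1−cosθ=0.07814; R = I + sinθ·[k]× + (1−cosθ)·[k]×²:
    [+0.93604 +0.24886 +0.24879]
    [-0.20279 +0.95929 -0.19658]
    [-0.28758 +0.13355 +0.94840]
t = (-0.0336, 0.1366, 0.7451) m
M0: Pc = R·M0+t = (-0.08789, +0.22840, +0.77837); u = 535.2·(-0.08789)/0.77837 + 302.0 = 241.5696, v = 773.0·(+0.22840)/0.77837 + 229.4 = 456.2288
M1: Pc = R·M1+t = (+0.06001, +0.19636, +0.73293); u = 535.2·(+0.06001)/0.73293 + 302.0 = 345.8184, v = 773.0·(+0.19636)/0.73293 + 229.4 = 436.4980
M2: Pc = R·M2+t = (+0.02069, +0.04480, +0.71183); u = 535.2·(+0.02069)/0.71183 + 302.0 = 317.5538, v = 773.0·(+0.04480)/0.71183 + 229.4 = 278.0449
M3: Pc = R·M3+t = (-0.12721, +0.07684, +0.75727); u = 535.2·(-0.12721)/0.75727 + 302.0 = 212.0963, v = 773.0·(+0.07684)/0.75727 + 229.4 = 307.8332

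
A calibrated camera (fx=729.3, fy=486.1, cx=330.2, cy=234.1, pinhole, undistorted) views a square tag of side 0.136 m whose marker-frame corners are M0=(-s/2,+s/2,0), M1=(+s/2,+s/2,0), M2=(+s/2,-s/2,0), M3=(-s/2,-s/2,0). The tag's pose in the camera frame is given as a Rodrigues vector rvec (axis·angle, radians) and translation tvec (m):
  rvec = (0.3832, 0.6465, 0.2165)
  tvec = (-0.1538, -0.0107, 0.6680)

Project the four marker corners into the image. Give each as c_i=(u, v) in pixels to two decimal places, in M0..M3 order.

Intrinsics K: fx=729.3, fy=486.1, cx=330.2, cy=234.1
Marker side s = 0.136 m; corners in marker frame (Z=0):
  M0 = (-0.0680, +0.0680, 0)
  M1 = (+0.0680, +0.0680, 0)
  M2 = (+0.0680, -0.0680, 0)
  M3 = (-0.0680, -0.0680, 0)
rvec = (0.3832, 0.6465, 0.2165), |rvec| = θ = 0.78210 rad = 44.811°
Rodrigues: sinθ=0.70477, 1−cosθ=0.29056; R = I + sinθ·[k]× + (1−cosθ)·[k]×²:
    [+0.77919 -0.07741 +0.62199]
    [+0.31278 +0.90798 -0.27882]
    [-0.54317 +0.41180 +0.73170]
t = (-0.1538, -0.0107, 0.6680) m
M0: Pc = R·M0+t = (-0.21205, +0.02977, +0.73294); u = 729.3·(-0.21205)/0.73294 + 330.2 = 119.2036, v = 486.1·(+0.02977)/0.73294 + 234.1 = 253.8466
M1: Pc = R·M1+t = (-0.10608, +0.07231, +0.65907); u = 729.3·(-0.10608)/0.65907 + 330.2 = 212.8168, v = 486.1·(+0.07231)/0.65907 + 234.1 = 287.4339
M2: Pc = R·M2+t = (-0.09555, -0.05117, +0.60306); u = 729.3·(-0.09555)/0.60306 + 330.2 = 214.6474, v = 486.1·(-0.05117)/0.60306 + 234.1 = 192.8512
M3: Pc = R·M3+t = (-0.20152, -0.09371, +0.67693); u = 729.3·(-0.20152)/0.67693 + 330.2 = 113.0895, v = 486.1·(-0.09371)/0.67693 + 234.1 = 166.8066

c0=(119.20, 253.85) c1=(212.82, 287.43) c2=(214.65, 192.85) c3=(113.09, 166.81)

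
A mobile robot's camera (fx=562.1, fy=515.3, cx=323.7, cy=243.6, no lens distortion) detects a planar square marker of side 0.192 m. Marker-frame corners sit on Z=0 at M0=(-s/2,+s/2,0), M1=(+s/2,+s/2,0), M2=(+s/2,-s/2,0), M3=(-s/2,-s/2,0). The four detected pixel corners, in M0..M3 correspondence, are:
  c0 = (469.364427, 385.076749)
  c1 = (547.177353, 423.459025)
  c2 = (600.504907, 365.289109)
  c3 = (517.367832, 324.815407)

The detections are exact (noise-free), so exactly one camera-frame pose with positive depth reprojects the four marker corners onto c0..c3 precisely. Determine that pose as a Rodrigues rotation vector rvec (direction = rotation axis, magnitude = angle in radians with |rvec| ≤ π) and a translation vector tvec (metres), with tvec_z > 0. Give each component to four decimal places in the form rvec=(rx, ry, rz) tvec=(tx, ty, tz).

Intrinsics K: fx=562.1, fy=515.3, cx=323.7, cy=243.6
Marker side s = 0.192 m; corners in marker frame (Z=0):
  M0 = (-0.0960, +0.0960, 0)
  M1 = (+0.0960, +0.0960, 0)
  M2 = (+0.0960, -0.0960, 0)
  M3 = (-0.0960, -0.0960, 0)
Detected image corners:
  c0 = (469.364427, 385.076749) px
  c1 = (547.177353, 423.459025) px
  c2 = (600.504907, 365.289109) px
  c3 = (517.367832, 324.815407) px
Planar DLT: solve 8×8 A·h = b for H (H[2,2]=1):
  H  [+401.60845 -90.73786 +532.69091]
  H  [+193.17777 +429.97204 +375.52149]
  H  [-0.03205 +0.32440 +1.00000]
B = K⁻¹H; ‖b₁‖=0.830870, ‖b₂‖=0.830870; λ = 2/(‖b₁‖+‖b₂‖) = 1.203557, sign → tz>0 ⇒ λ=+1.203557
r₁ = λ·B[:,0] = (+0.88213,+0.46943,-0.03857); r₂ = λ·B[:,1] = (-0.41913,+0.81969,+0.39044)
r₃ = r₁×r₂ = (+0.21490,-0.32825,+0.91982); SVD([r₁ r₂ r₃]) → R = UVᵀ:
  R  [+0.88213 -0.41913 +0.21490]
  R  [+0.46943 +0.81969 -0.32825]
  R  [-0.03857 +0.39044 +0.91982]
t = (+0.44749, +0.30812, +1.20356) m
tr R = 2.621638; θ = arccos((tr R − 1)/2) = 0.625246 rad = 35.824°
axis k = ((R−Rᵀ)₃₂, (R−Rᵀ)₁₃, (R−Rᵀ)₂₁) / (2 sinθ) = (+0.613950, +0.216529, +0.759066)
rvec = θ·k = (+0.383870, +0.135384, +0.474603)

rvec=(0.3839, 0.1354, 0.4746) tvec=(0.4475, 0.3081, 1.2036)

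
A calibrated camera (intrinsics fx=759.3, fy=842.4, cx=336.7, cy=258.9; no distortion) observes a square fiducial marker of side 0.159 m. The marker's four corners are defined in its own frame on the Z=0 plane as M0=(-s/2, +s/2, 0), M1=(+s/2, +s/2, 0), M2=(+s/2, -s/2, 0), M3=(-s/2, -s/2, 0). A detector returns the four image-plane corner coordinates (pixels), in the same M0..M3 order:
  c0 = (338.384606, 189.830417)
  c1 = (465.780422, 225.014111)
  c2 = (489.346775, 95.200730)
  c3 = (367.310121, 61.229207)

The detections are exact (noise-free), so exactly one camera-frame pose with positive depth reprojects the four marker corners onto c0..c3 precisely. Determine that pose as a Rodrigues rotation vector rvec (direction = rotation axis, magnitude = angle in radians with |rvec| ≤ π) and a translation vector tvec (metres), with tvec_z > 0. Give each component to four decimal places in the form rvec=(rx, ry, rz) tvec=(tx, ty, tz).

Intrinsics K: fx=759.3, fy=842.4, cx=336.7, cy=258.9
Marker side s = 0.159 m; corners in marker frame (Z=0):
  M0 = (-0.0795, +0.0795, 0)
  M1 = (+0.0795, +0.0795, 0)
  M2 = (+0.0795, -0.0795, 0)
  M3 = (-0.0795, -0.0795, 0)
Detected image corners:
  c0 = (338.384606, 189.830417) px
  c1 = (465.780422, 225.014111) px
  c2 = (489.346775, 95.200730) px
  c3 = (367.310121, 61.229207) px
Planar DLT: solve 8×8 A·h = b for H (H[2,2]=1):
  H  [+789.25622 -276.16214 +415.54718]
  H  [+219.18914 +774.40962 +141.46154]
  H  [+0.01261 -0.26760 +1.00000]
B = K⁻¹H; ‖b₁‖=1.065236, ‖b₂‖=1.065236; λ = 2/(‖b₁‖+‖b₂‖) = 0.938760, sign → tz>0 ⇒ λ=+0.938760
r₁ = λ·B[:,0] = (+0.97055,+0.24062,+0.01184); r₂ = λ·B[:,1] = (-0.23004,+0.94020,-0.25121)
r₃ = r₁×r₂ = (-0.07158,+0.24109,+0.96786); SVD([r₁ r₂ r₃]) → R = UVᵀ:
  R  [+0.97055 -0.23004 -0.07158]
  R  [+0.24062 +0.94020 +0.24109]
  R  [+0.01184 -0.25121 +0.96786]
t = (+0.09748, -0.13087, +0.93876) m
tr R = 2.878605; θ = arccos((tr R − 1)/2) = 0.350205 rad = 20.065°
axis k = ((R−Rᵀ)₃₂, (R−Rᵀ)₁₃, (R−Rᵀ)₂₁) / (2 sinθ) = (-0.717460, -0.121566, +0.685910)
rvec = θ·k = (-0.251258, -0.042573, +0.240209)

rvec=(-0.2513, -0.0426, 0.2402) tvec=(0.0975, -0.1309, 0.9388)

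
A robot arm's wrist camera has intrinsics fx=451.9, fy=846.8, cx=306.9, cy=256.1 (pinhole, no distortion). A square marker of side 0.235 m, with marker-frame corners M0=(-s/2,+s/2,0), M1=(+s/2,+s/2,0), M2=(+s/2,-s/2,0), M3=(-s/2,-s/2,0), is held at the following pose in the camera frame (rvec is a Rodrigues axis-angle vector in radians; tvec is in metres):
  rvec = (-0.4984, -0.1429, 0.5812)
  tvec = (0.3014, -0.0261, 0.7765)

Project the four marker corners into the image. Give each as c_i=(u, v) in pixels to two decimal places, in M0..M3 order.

Intrinsics K: fx=451.9, fy=846.8, cx=306.9, cy=256.1
Marker side s = 0.235 m; corners in marker frame (Z=0):
  M0 = (-0.1175, +0.1175, 0)
  M1 = (+0.1175, +0.1175, 0)
  M2 = (+0.1175, -0.1175, 0)
  M3 = (-0.1175, -0.1175, 0)
rvec = (-0.4984, -0.1429, 0.5812), |rvec| = θ = 0.77886 rad = 44.625°
Rodrigues: sinθ=0.70247, 1−cosθ=0.28828; R = I + sinθ·[k]× + (1−cosθ)·[k]×²:
    [+0.82977 -0.49035 -0.26654]
    [+0.55804 +0.72142 +0.41005]
    [-0.00878 -0.48899 +0.87225]
t = (0.3014, -0.0261, 0.7765) m
M0: Pc = R·M0+t = (+0.14629, -0.00690, +0.72008); u = 451.9·(+0.14629)/0.72008 + 306.9 = 398.7055, v = 846.8·(-0.00690)/0.72008 + 256.1 = 247.9823
M1: Pc = R·M1+t = (+0.34128, +0.12424, +0.71801); u = 451.9·(+0.34128)/0.71801 + 306.9 = 521.6943, v = 846.8·(+0.12424)/0.71801 + 256.1 = 402.6210
M2: Pc = R·M2+t = (+0.45651, -0.04530, +0.83292); u = 451.9·(+0.45651)/0.83292 + 306.9 = 554.5796, v = 846.8·(-0.04530)/0.83292 + 256.1 = 210.0483
M3: Pc = R·M3+t = (+0.26152, -0.17644, +0.83499); u = 451.9·(+0.26152)/0.83499 + 306.9 = 448.4354, v = 846.8·(-0.17644)/0.83499 + 256.1 = 77.1668

c0=(398.71, 247.98) c1=(521.69, 402.62) c2=(554.58, 210.05) c3=(448.44, 77.17)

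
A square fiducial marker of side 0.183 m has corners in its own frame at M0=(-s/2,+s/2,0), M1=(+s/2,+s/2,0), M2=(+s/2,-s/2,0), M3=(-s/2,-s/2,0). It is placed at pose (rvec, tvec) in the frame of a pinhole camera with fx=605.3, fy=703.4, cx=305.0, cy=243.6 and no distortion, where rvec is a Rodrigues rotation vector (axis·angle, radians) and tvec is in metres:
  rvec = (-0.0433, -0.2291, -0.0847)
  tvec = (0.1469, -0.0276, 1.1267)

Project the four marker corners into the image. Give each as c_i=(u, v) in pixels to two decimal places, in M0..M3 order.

c0=(341.36, 288.70) c1=(433.94, 278.18) c2=(424.71, 166.63) c3=(332.29, 172.89)

Intrinsics K: fx=605.3, fy=703.4, cx=305.0, cy=243.6
Marker side s = 0.183 m; corners in marker frame (Z=0):
  M0 = (-0.0915, +0.0915, 0)
  M1 = (+0.0915, +0.0915, 0)
  M2 = (+0.0915, -0.0915, 0)
  M3 = (-0.0915, -0.0915, 0)
rvec = (-0.0433, -0.2291, -0.0847), |rvec| = θ = 0.24806 rad = 14.213°
Rodrigues: sinθ=0.24553, 1−cosθ=0.03061; R = I + sinθ·[k]× + (1−cosθ)·[k]×²:
    [+0.97032 +0.08877 -0.22493]
    [-0.07890 +0.99550 +0.05251]
    [+0.22858 -0.03320 +0.97296]
t = (0.1469, -0.0276, 1.1267) m
M0: Pc = R·M0+t = (+0.06624, +0.07071, +1.10275); u = 605.3·(+0.06624)/1.10275 + 305.0 = 341.3581, v = 703.4·(+0.07071)/1.10275 + 243.6 = 288.7016
M1: Pc = R·M1+t = (+0.24381, +0.05627, +1.14458); u = 605.3·(+0.24381)/1.14458 + 305.0 = 433.9352, v = 703.4·(+0.05627)/1.14458 + 243.6 = 278.1800
M2: Pc = R·M2+t = (+0.22756, -0.12591, +1.15065); u = 605.3·(+0.22756)/1.15065 + 305.0 = 424.7088, v = 703.4·(-0.12591)/1.15065 + 243.6 = 166.6322
M3: Pc = R·M3+t = (+0.04999, -0.11147, +1.10882); u = 605.3·(+0.04999)/1.10882 + 305.0 = 332.2910, v = 703.4·(-0.11147)/1.10882 + 243.6 = 172.8879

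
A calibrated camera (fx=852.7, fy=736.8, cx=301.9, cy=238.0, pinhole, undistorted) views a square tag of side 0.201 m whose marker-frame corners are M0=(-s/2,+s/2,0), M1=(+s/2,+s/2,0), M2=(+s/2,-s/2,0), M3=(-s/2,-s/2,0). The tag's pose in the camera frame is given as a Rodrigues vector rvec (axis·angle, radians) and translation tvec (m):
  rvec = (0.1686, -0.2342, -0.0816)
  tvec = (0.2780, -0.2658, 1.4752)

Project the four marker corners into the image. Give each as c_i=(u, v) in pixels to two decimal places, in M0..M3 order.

Intrinsics K: fx=852.7, fy=736.8, cx=301.9, cy=238.0
Marker side s = 0.201 m; corners in marker frame (Z=0):
  M0 = (-0.1005, +0.1005, 0)
  M1 = (+0.1005, +0.1005, 0)
  M2 = (+0.1005, -0.1005, 0)
  M3 = (-0.1005, -0.1005, 0)
rvec = (0.1686, -0.2342, -0.0816), |rvec| = θ = 0.29989 rad = 17.182°
Rodrigues: sinθ=0.29542, 1−cosθ=0.04463; R = I + sinθ·[k]× + (1−cosθ)·[k]×²:
    [+0.96948 +0.06079 -0.23753]
    [-0.09998 +0.98259 -0.15660]
    [+0.22388 +0.17557 +0.95867]
t = (0.2780, -0.2658, 1.4752) m
M0: Pc = R·M0+t = (+0.18668, -0.15700, +1.47034); u = 852.7·(+0.18668)/1.47034 + 301.9 = 410.1598, v = 736.8·(-0.15700)/1.47034 + 238.0 = 159.3252
M1: Pc = R·M1+t = (+0.38154, -0.17710, +1.51534); u = 852.7·(+0.38154)/1.51534 + 301.9 = 516.5973, v = 736.8·(-0.17710)/1.51534 + 238.0 = 151.8905
M2: Pc = R·M2+t = (+0.36932, -0.37460, +1.48006); u = 852.7·(+0.36932)/1.48006 + 301.9 = 514.6772, v = 736.8·(-0.37460)/1.48006 + 238.0 = 51.5179
M3: Pc = R·M3+t = (+0.17446, -0.35450, +1.43506); u = 852.7·(+0.17446)/1.43506 + 301.9 = 405.5621, v = 736.8·(-0.35450)/1.43506 + 238.0 = 55.9880

c0=(410.16, 159.33) c1=(516.60, 151.89) c2=(514.68, 51.52) c3=(405.56, 55.99)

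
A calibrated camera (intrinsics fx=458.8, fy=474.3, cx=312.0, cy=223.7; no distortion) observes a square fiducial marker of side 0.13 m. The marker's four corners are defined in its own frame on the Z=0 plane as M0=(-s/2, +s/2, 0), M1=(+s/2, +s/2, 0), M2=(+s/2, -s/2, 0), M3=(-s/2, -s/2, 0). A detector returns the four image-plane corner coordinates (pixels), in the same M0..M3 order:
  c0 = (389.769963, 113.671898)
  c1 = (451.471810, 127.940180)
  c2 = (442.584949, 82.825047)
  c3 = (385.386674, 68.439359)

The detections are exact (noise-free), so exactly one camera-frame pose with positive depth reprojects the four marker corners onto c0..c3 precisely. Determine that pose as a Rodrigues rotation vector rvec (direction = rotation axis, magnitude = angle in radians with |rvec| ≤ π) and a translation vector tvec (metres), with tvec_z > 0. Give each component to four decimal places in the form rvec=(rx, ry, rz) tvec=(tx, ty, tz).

Intrinsics K: fx=458.8, fy=474.3, cx=312.0, cy=223.7
Marker side s = 0.13 m; corners in marker frame (Z=0):
  M0 = (-0.0650, +0.0650, 0)
  M1 = (+0.0650, +0.0650, 0)
  M2 = (+0.0650, -0.0650, 0)
  M3 = (-0.0650, -0.0650, 0)
Detected image corners:
  c0 = (389.769963, 113.671898) px
  c1 = (451.471810, 127.940180) px
  c2 = (442.584949, 82.825047) px
  c3 = (385.386674, 68.439359) px
Planar DLT: solve 8×8 A·h = b for H (H[2,2]=1):
  H  [+545.22690 -201.78237 +417.58281]
  H  [+131.07918 +287.92292 +97.42767]
  H  [+0.21232 -0.60642 +1.00000]
B = K⁻¹H; ‖b₁‖=1.079839, ‖b₂‖=1.079839; λ = 2/(‖b₁‖+‖b₂‖) = 0.926064, sign → tz>0 ⇒ λ=+0.926064
r₁ = λ·B[:,0] = (+0.96680,+0.16320,+0.19662); r₂ = λ·B[:,1] = (-0.02539,+0.82703,-0.56158)
r₃ = r₁×r₂ = (-0.25426,+0.53795,+0.80372); SVD([r₁ r₂ r₃]) → R = UVᵀ:
  R  [+0.96680 -0.02539 -0.25426]
  R  [+0.16320 +0.82703 +0.53795]
  R  [+0.19662 -0.56158 +0.80372]
t = (+0.21311, -0.24654, +0.92606) m
tr R = 2.597554; θ = arccos((tr R − 1)/2) = 0.645537 rad = 36.987°
axis k = ((R−Rᵀ)₃₂, (R−Rᵀ)₁₃, (R−Rᵀ)₂₁) / (2 sinθ) = (-0.913796, -0.374717, +0.156731)
rvec = θ·k = (-0.589889, -0.241894, +0.101175)

rvec=(-0.5899, -0.2419, 0.1012) tvec=(0.2131, -0.2465, 0.9261)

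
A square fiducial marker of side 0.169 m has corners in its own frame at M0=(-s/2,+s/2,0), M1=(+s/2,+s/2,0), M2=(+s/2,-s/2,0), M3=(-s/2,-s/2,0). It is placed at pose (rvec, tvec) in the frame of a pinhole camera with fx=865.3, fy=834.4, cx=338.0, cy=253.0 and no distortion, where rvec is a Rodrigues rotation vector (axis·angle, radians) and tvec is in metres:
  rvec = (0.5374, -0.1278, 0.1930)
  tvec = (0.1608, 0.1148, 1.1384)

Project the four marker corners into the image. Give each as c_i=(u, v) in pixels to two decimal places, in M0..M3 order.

c0=(382.75, 377.06) c1=(500.88, 391.63) c2=(541.52, 295.25) c3=(415.34, 276.99)

Intrinsics K: fx=865.3, fy=834.4, cx=338.0, cy=253.0
Marker side s = 0.169 m; corners in marker frame (Z=0):
  M0 = (-0.0845, +0.0845, 0)
  M1 = (+0.0845, +0.0845, 0)
  M2 = (+0.0845, -0.0845, 0)
  M3 = (-0.0845, -0.0845, 0)
rvec = (0.5374, -0.1278, 0.1930), |rvec| = θ = 0.58513 rad = 33.526°
Rodrigues: sinθ=0.55231, 1−cosθ=0.16636; R = I + sinθ·[k]× + (1−cosθ)·[k]×²:
    [+0.97396 -0.21554 -0.07023]
    [+0.14880 +0.84157 -0.51924]
    [+0.17103 +0.49527 +0.85174]
t = (0.1608, 0.1148, 1.1384) m
M0: Pc = R·M0+t = (+0.06029, +0.17334, +1.16580); u = 865.3·(+0.06029)/1.16580 + 338.0 = 382.7469, v = 834.4·(+0.17334)/1.16580 + 253.0 = 377.0646
M1: Pc = R·M1+t = (+0.22489, +0.19849, +1.19470); u = 865.3·(+0.22489)/1.19470 + 338.0 = 500.8810, v = 834.4·(+0.19849)/1.19470 + 253.0 = 391.6266
M2: Pc = R·M2+t = (+0.26131, +0.05626, +1.11100); u = 865.3·(+0.26131)/1.11100 + 338.0 = 541.5233, v = 834.4·(+0.05626)/1.11100 + 253.0 = 295.2537
M3: Pc = R·M3+t = (+0.09671, +0.03111, +1.08210); u = 865.3·(+0.09671)/1.08210 + 338.0 = 415.3370, v = 834.4·(+0.03111)/1.08210 + 253.0 = 276.9912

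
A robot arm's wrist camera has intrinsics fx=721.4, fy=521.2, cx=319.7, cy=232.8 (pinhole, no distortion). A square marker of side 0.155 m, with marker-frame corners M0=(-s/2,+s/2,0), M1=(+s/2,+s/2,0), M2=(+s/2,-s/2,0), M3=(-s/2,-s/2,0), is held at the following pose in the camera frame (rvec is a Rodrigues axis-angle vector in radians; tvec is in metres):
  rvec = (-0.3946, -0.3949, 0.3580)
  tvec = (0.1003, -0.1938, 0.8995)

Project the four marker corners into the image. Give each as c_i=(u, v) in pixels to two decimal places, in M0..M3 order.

c0=(331.24, 134.78) c1=(439.20, 176.91) c2=(460.86, 107.93) c3=(361.99, 65.41)

Intrinsics K: fx=721.4, fy=521.2, cx=319.7, cy=232.8
Marker side s = 0.155 m; corners in marker frame (Z=0):
  M0 = (-0.0775, +0.0775, 0)
  M1 = (+0.0775, +0.0775, 0)
  M2 = (+0.0775, -0.0775, 0)
  M3 = (-0.0775, -0.0775, 0)
rvec = (-0.3946, -0.3949, 0.3580), |rvec| = θ = 0.66319 rad = 37.998°
Rodrigues: sinθ=0.61563, 1−cosθ=0.21197; R = I + sinθ·[k]× + (1−cosθ)·[k]×²:
    [+0.86308 -0.25723 -0.43466]
    [+0.40743 +0.86319 +0.29817]
    [+0.29850 -0.43444 +0.84980]
t = (0.1003, -0.1938, 0.8995) m
M0: Pc = R·M0+t = (+0.01348, -0.15848, +0.84270); u = 721.4·(+0.01348)/0.84270 + 319.7 = 331.2366, v = 521.2·(-0.15848)/0.84270 + 232.8 = 134.7826
M1: Pc = R·M1+t = (+0.14725, -0.09533, +0.88896); u = 721.4·(+0.14725)/0.88896 + 319.7 = 439.1968, v = 521.2·(-0.09533)/0.88896 + 232.8 = 176.9097
M2: Pc = R·M2+t = (+0.18712, -0.22912, +0.95630); u = 721.4·(+0.18712)/0.95630 + 319.7 = 460.8593, v = 521.2·(-0.22912)/0.95630 + 232.8 = 107.9252
M3: Pc = R·M3+t = (+0.05335, -0.29227, +0.91004); u = 721.4·(+0.05335)/0.91004 + 319.7 = 361.9889, v = 521.2·(-0.29227)/0.91004 + 232.8 = 65.4080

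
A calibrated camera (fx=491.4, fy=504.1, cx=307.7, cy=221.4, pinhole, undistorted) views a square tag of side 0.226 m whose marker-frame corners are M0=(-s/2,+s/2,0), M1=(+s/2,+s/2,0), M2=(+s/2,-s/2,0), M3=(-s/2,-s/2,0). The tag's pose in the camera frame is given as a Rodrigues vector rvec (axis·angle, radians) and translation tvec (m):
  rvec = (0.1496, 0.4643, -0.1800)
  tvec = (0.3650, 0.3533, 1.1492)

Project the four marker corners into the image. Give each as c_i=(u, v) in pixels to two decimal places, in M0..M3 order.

Intrinsics K: fx=491.4, fy=504.1, cx=307.7, cy=221.4
Marker side s = 0.226 m; corners in marker frame (Z=0):
  M0 = (-0.1130, +0.1130, 0)
  M1 = (+0.1130, +0.1130, 0)
  M2 = (+0.1130, -0.1130, 0)
  M3 = (-0.1130, -0.1130, 0)
rvec = (0.1496, 0.4643, -0.1800), |rvec| = θ = 0.51996 rad = 29.791°
Rodrigues: sinθ=0.49684, 1−cosθ=0.13216; R = I + sinθ·[k]× + (1−cosθ)·[k]×²:
    [+0.87878 +0.20595 +0.43050]
    [-0.13804 +0.97322 -0.18380]
    [-0.45682 +0.10210 +0.88368]
t = (0.3650, 0.3533, 1.1492) m
M0: Pc = R·M0+t = (+0.28897, +0.47887, +1.21236); u = 491.4·(+0.28897)/1.21236 + 307.7 = 424.8272, v = 504.1·(+0.47887)/1.21236 + 221.4 = 420.5160
M1: Pc = R·M1+t = (+0.48757, +0.44768, +1.10912); u = 491.4·(+0.48757)/1.10912 + 307.7 = 523.7228, v = 504.1·(+0.44768)/1.10912 + 221.4 = 424.8711
M2: Pc = R·M2+t = (+0.44103, +0.22773, +1.08604); u = 491.4·(+0.44103)/1.08604 + 307.7 = 507.2521, v = 504.1·(+0.22773)/1.08604 + 221.4 = 327.1023
M3: Pc = R·M3+t = (+0.24243, +0.25892, +1.18928); u = 491.4·(+0.24243)/1.18928 + 307.7 = 407.8676, v = 504.1·(+0.25892)/1.18928 + 221.4 = 331.1501

c0=(424.83, 420.52) c1=(523.72, 424.87) c2=(507.25, 327.10) c3=(407.87, 331.15)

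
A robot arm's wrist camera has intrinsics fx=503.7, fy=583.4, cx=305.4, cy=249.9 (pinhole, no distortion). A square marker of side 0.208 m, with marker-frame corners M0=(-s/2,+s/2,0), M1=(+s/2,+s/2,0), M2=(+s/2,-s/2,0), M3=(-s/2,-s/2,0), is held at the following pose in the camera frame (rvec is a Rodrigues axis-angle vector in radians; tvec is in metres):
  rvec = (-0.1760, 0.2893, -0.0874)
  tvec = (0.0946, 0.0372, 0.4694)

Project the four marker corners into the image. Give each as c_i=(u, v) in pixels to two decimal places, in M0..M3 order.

c0=(307.07, 433.55) c1=(544.63, 426.64) c2=(510.86, 153.07) c3=(294.71, 189.81)

Intrinsics K: fx=503.7, fy=583.4, cx=305.4, cy=249.9
Marker side s = 0.208 m; corners in marker frame (Z=0):
  M0 = (-0.1040, +0.1040, 0)
  M1 = (+0.1040, +0.1040, 0)
  M2 = (+0.1040, -0.1040, 0)
  M3 = (-0.1040, -0.1040, 0)
rvec = (-0.1760, 0.2893, -0.0874), |rvec| = θ = 0.34973 rad = 20.038°
Rodrigues: sinθ=0.34264, 1−cosθ=0.06053; R = I + sinθ·[k]× + (1−cosθ)·[k]×²:
    [+0.95480 +0.06043 +0.29105]
    [-0.11083 +0.98089 +0.15992]
    [-0.27583 -0.18495 +0.94325]
t = (0.0946, 0.0372, 0.4694) m
M0: Pc = R·M0+t = (+0.00159, +0.15074, +0.47885); u = 503.7·(+0.00159)/0.47885 + 305.4 = 307.0681, v = 583.4·(+0.15074)/0.47885 + 249.9 = 433.5498
M1: Pc = R·M1+t = (+0.20018, +0.12769, +0.42148); u = 503.7·(+0.20018)/0.42148 + 305.4 = 544.6345, v = 583.4·(+0.12769)/0.42148 + 249.9 = 426.6396
M2: Pc = R·M2+t = (+0.18761, -0.07634, +0.45995); u = 503.7·(+0.18761)/0.45995 + 305.4 = 510.8605, v = 583.4·(-0.07634)/0.45995 + 249.9 = 153.0719
M3: Pc = R·M3+t = (-0.01098, -0.05329, +0.51732); u = 503.7·(-0.01098)/0.51732 + 305.4 = 294.7057, v = 583.4·(-0.05329)/0.51732 + 249.9 = 189.8074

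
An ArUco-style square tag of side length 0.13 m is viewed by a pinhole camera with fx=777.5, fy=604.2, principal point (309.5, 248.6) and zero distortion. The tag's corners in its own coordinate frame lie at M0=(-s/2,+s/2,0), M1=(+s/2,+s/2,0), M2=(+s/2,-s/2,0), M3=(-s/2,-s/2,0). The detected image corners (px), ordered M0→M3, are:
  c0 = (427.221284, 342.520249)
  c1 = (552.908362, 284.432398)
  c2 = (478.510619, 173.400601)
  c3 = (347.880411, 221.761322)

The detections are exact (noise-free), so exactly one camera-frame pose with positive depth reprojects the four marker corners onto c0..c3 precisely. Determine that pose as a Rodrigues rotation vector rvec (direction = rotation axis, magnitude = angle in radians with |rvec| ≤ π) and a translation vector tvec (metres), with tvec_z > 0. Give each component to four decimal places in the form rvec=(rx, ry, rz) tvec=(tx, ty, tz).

Intrinsics K: fx=777.5, fy=604.2, cx=309.5, cy=248.6
Marker side s = 0.13 m; corners in marker frame (Z=0):
  M0 = (-0.0650, +0.0650, 0)
  M1 = (+0.0650, +0.0650, 0)
  M2 = (+0.0650, -0.0650, 0)
  M3 = (-0.0650, -0.0650, 0)
Detected image corners:
  c0 = (427.221284, 342.520249) px
  c1 = (552.908362, 284.432398) px
  c2 = (478.510619, 173.400601) px
  c3 = (347.880411, 221.761322) px
Planar DLT: solve 8×8 A·h = b for H (H[2,2]=1):
  H  [+1262.77981 +558.48348 +454.00612]
  H  [-252.60189 +871.87202 +254.20086]
  H  [+0.61302 -0.07099 +1.00000]
B = K⁻¹H; ‖b₁‖=1.652227, ‖b₂‖=1.652227; λ = 2/(‖b₁‖+‖b₂‖) = 0.605244, sign → tz>0 ⇒ λ=+0.605244
r₁ = λ·B[:,0] = (+0.83532,-0.40570,+0.37102); r₂ = λ·B[:,1] = (+0.45185,+0.89106,-0.04297)
r₃ = r₁×r₂ = (-0.31317,+0.20354,+0.92763); SVD([r₁ r₂ r₃]) → R = UVᵀ:
  R  [+0.83532 +0.45185 -0.31317]
  R  [-0.40570 +0.89106 +0.20354]
  R  [+0.37102 -0.04297 +0.92763]
t = (+0.11249, +0.00561, +0.60524) m
tr R = 2.654000; θ = arccos((tr R − 1)/2) = 0.597046 rad = 34.208°
axis k = ((R−Rᵀ)₃₂, (R−Rᵀ)₁₃, (R−Rᵀ)₂₁) / (2 sinθ) = (-0.219232, -0.608497, -0.762672)
rvec = θ·k = (-0.130892, -0.363300, -0.455350)

rvec=(-0.1309, -0.3633, -0.4554) tvec=(0.1125, 0.0056, 0.6052)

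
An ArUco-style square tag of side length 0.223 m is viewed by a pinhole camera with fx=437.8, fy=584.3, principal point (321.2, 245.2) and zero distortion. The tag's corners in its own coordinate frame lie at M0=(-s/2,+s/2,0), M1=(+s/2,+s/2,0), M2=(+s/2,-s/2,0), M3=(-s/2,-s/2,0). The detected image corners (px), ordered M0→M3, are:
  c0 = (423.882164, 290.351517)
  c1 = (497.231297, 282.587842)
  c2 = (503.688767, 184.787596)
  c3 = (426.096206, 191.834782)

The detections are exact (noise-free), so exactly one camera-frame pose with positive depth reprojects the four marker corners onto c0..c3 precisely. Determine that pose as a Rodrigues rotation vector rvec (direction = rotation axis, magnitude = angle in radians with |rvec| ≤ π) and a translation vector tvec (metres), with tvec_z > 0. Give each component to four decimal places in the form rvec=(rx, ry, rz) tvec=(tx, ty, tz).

Intrinsics K: fx=437.8, fy=584.3, cx=321.2, cy=245.2
Marker side s = 0.223 m; corners in marker frame (Z=0):
  M0 = (-0.1115, +0.1115, 0)
  M1 = (+0.1115, +0.1115, 0)
  M2 = (+0.1115, -0.1115, 0)
  M3 = (-0.1115, -0.1115, 0)
Detected image corners:
  c0 = (423.882164, 290.351517) px
  c1 = (497.231297, 282.587842) px
  c2 = (503.688767, 184.787596) px
  c3 = (426.096206, 191.834782) px
Planar DLT: solve 8×8 A·h = b for H (H[2,2]=1):
  H  [+362.21587 +98.55276 +462.88165]
  H  [-20.91445 +500.72657 +238.76508]
  H  [+0.05198 +0.25512 +1.00000]
B = K⁻¹H; ‖b₁‖=0.793024, ‖b₂‖=0.793024; λ = 2/(‖b₁‖+‖b₂‖) = 1.260996, sign → tz>0 ⇒ λ=+1.260996
r₁ = λ·B[:,0] = (+0.99520,-0.07264,+0.06555); r₂ = λ·B[:,1] = (+0.04784,+0.94563,+0.32171)
r₃ = r₁×r₂ = (-0.08535,-0.31703,+0.94457); SVD([r₁ r₂ r₃]) → R = UVᵀ:
  R  [+0.99520 +0.04784 -0.08535]
  R  [-0.07264 +0.94563 -0.31703]
  R  [+0.06555 +0.32171 +0.94457]
t = (+0.40809, -0.01389, +1.26100) m
tr R = 2.885400; θ = arccos((tr R − 1)/2) = 0.340164 rad = 19.490°
axis k = ((R−Rᵀ)₃₂, (R−Rᵀ)₁₃, (R−Rᵀ)₂₁) / (2 sinθ) = (+0.957216, -0.226138, -0.180550)
rvec = θ·k = (+0.325610, -0.076924, -0.061417)

rvec=(0.3256, -0.0769, -0.0614) tvec=(0.4081, -0.0139, 1.2610)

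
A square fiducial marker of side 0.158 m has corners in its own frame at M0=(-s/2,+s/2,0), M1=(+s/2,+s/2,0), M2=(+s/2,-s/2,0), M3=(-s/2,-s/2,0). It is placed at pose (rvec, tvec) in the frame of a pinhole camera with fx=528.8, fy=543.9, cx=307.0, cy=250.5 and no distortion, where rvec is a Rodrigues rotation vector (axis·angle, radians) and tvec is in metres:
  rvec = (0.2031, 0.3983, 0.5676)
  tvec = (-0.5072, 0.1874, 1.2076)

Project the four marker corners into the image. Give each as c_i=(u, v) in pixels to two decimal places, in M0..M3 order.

c0=(51.71, 340.87) c1=(94.69, 384.29) c2=(120.81, 328.45) c3=(75.13, 285.62)

Intrinsics K: fx=528.8, fy=543.9, cx=307.0, cy=250.5
Marker side s = 0.158 m; corners in marker frame (Z=0):
  M0 = (-0.0790, +0.0790, 0)
  M1 = (+0.0790, +0.0790, 0)
  M2 = (+0.0790, -0.0790, 0)
  M3 = (-0.0790, -0.0790, 0)
rvec = (0.2031, 0.3983, 0.5676), |rvec| = θ = 0.72254 rad = 41.398°
Rodrigues: sinθ=0.66129, 1−cosθ=0.24987; R = I + sinθ·[k]× + (1−cosθ)·[k]×²:
    [+0.76987 -0.48077 +0.41971]
    [+0.55820 +0.82606 -0.07768]
    [-0.30936 +0.29409 +0.90433]
t = (-0.5072, 0.1874, 1.2076) m
M0: Pc = R·M0+t = (-0.60600, +0.20856, +1.25527); u = 528.8·(-0.60600)/1.25527 + 307.0 = 51.7143, v = 543.9·(+0.20856)/1.25527 + 250.5 = 340.8677
M1: Pc = R·M1+t = (-0.48436, +0.29676, +1.20639); u = 528.8·(-0.48436)/1.20639 + 307.0 = 94.6895, v = 543.9·(+0.29676)/1.20639 + 250.5 = 384.2922
M2: Pc = R·M2+t = (-0.40840, +0.16624, +1.15993); u = 528.8·(-0.40840)/1.15993 + 307.0 = 120.8146, v = 543.9·(+0.16624)/1.15993 + 250.5 = 328.4511
M3: Pc = R·M3+t = (-0.53004, +0.07804, +1.20881); u = 528.8·(-0.53004)/1.20881 + 307.0 = 75.1310, v = 543.9·(+0.07804)/1.20881 + 250.5 = 285.6154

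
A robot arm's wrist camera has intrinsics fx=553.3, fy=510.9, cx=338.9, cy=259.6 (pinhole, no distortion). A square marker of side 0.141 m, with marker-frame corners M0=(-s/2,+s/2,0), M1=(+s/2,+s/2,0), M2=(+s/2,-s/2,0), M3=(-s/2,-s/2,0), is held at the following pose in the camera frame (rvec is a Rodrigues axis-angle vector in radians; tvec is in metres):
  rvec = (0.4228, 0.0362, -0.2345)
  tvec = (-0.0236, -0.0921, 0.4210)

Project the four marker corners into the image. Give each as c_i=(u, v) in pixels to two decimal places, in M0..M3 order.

Intrinsics K: fx=553.3, fy=510.9, cx=338.9, cy=259.6
Marker side s = 0.141 m; corners in marker frame (Z=0):
  M0 = (-0.0705, +0.0705, 0)
  M1 = (+0.0705, +0.0705, 0)
  M2 = (+0.0705, -0.0705, 0)
  M3 = (-0.0705, -0.0705, 0)
rvec = (0.4228, 0.0362, -0.2345), |rvec| = θ = 0.48483 rad = 27.779°
Rodrigues: sinθ=0.46606, 1−cosθ=0.11525; R = I + sinθ·[k]× + (1−cosθ)·[k]×²:
    [+0.97240 +0.23292 -0.01381]
    [-0.21792 +0.88540 -0.41059]
    [-0.08341 +0.40227 +0.91171]
t = (-0.0236, -0.0921, 0.4210) m
M0: Pc = R·M0+t = (-0.07573, -0.01432, +0.45524); u = 553.3·(-0.07573)/0.45524 + 338.9 = 246.8542, v = 510.9·(-0.01432)/0.45524 + 259.6 = 243.5332
M1: Pc = R·M1+t = (+0.06138, -0.04504, +0.44348); u = 553.3·(+0.06138)/0.44348 + 338.9 = 415.4737, v = 510.9·(-0.04504)/0.44348 + 259.6 = 207.7097
M2: Pc = R·M2+t = (+0.02853, -0.16988, +0.38676); u = 553.3·(+0.02853)/0.38676 + 338.9 = 379.7191, v = 510.9·(-0.16988)/0.38676 + 259.6 = 35.1881
M3: Pc = R·M3+t = (-0.10858, -0.13916, +0.39852); u = 553.3·(-0.10858)/0.39852 + 338.9 = 188.1558, v = 510.9·(-0.13916)/0.39852 + 259.6 = 81.2014

c0=(246.85, 243.53) c1=(415.47, 207.71) c2=(379.72, 35.19) c3=(188.16, 81.20)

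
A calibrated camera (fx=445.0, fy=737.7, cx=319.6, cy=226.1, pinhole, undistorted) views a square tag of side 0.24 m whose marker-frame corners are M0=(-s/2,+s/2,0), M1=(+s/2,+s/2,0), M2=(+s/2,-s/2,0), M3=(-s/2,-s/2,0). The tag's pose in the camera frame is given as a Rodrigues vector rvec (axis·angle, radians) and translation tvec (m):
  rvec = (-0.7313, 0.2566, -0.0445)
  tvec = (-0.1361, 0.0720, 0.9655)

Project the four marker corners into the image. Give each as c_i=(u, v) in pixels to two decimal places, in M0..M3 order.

Intrinsics K: fx=445.0, fy=737.7, cx=319.6, cy=226.1
Marker side s = 0.24 m; corners in marker frame (Z=0):
  M0 = (-0.1200, +0.1200, 0)
  M1 = (+0.1200, +0.1200, 0)
  M2 = (+0.1200, -0.1200, 0)
  M3 = (-0.1200, -0.1200, 0)
rvec = (-0.7313, 0.2566, -0.0445), |rvec| = θ = 0.77629 rad = 44.478°
Rodrigues: sinθ=0.70064, 1−cosθ=0.28648; R = I + sinθ·[k]× + (1−cosθ)·[k]×²:
    [+0.96776 -0.04904 +0.24706]
    [-0.12937 +0.74482 +0.65460]
    [-0.21612 -0.66546 +0.71446]
t = (-0.1361, 0.0720, 0.9655) m
M0: Pc = R·M0+t = (-0.25812, +0.17690, +0.91158); u = 445.0·(-0.25812)/0.91158 + 319.6 = 193.5971, v = 737.7·(+0.17690)/0.91158 + 226.1 = 369.2595
M1: Pc = R·M1+t = (-0.02585, +0.14585, +0.85971); u = 445.0·(-0.02585)/0.85971 + 319.6 = 306.2173, v = 737.7·(+0.14585)/0.85971 + 226.1 = 351.2543
M2: Pc = R·M2+t = (-0.01408, -0.03290, +1.01942); u = 445.0·(-0.01408)/1.01942 + 319.6 = 313.4521, v = 737.7·(-0.03290)/1.01942 + 226.1 = 202.2899
M3: Pc = R·M3+t = (-0.24635, -0.00185, +1.07129); u = 445.0·(-0.24635)/1.07129 + 319.6 = 217.2712, v = 737.7·(-0.00185)/1.07129 + 226.1 = 224.8234

c0=(193.60, 369.26) c1=(306.22, 351.25) c2=(313.45, 202.29) c3=(217.27, 224.82)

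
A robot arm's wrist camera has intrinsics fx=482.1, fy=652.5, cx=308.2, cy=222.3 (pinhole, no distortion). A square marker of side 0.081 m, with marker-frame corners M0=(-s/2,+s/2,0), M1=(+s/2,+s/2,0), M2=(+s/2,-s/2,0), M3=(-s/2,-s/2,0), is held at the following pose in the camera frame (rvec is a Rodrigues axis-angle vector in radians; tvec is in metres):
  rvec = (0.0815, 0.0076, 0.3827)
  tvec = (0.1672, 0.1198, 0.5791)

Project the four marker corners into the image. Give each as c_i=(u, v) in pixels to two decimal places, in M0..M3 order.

c0=(403.07, 381.62) c1=(465.13, 415.30) c2=(492.18, 332.70) c3=(429.44, 298.54)

Intrinsics K: fx=482.1, fy=652.5, cx=308.2, cy=222.3
Marker side s = 0.081 m; corners in marker frame (Z=0):
  M0 = (-0.0405, +0.0405, 0)
  M1 = (+0.0405, +0.0405, 0)
  M2 = (+0.0405, -0.0405, 0)
  M3 = (-0.0405, -0.0405, 0)
rvec = (0.0815, 0.0076, 0.3827), |rvec| = θ = 0.39136 rad = 22.423°
Rodrigues: sinθ=0.38144, 1−cosθ=0.07561; R = I + sinθ·[k]× + (1−cosθ)·[k]×²:
    [+0.92767 -0.37270 +0.02280]
    [+0.37331 +0.92442 -0.07800]
    [+0.00799 +0.08087 +0.99669]
t = (0.1672, 0.1198, 0.5791) m
M0: Pc = R·M0+t = (+0.11453, +0.14212, +0.58205); u = 482.1·(+0.11453)/0.58205 + 308.2 = 403.0667, v = 652.5·(+0.14212)/0.58205 + 222.3 = 381.6214
M1: Pc = R·M1+t = (+0.18968, +0.17236, +0.58270); u = 482.1·(+0.18968)/0.58270 + 308.2 = 465.1301, v = 652.5·(+0.17236)/0.58270 + 222.3 = 415.3048
M2: Pc = R·M2+t = (+0.21987, +0.09748, +0.57615); u = 482.1·(+0.21987)/0.57615 + 308.2 = 492.1751, v = 652.5·(+0.09748)/0.57615 + 222.3 = 332.6982
M3: Pc = R·M3+t = (+0.14472, +0.06724, +0.57550); u = 482.1·(+0.14472)/0.57550 + 308.2 = 429.4357, v = 652.5·(+0.06724)/0.57550 + 222.3 = 298.5384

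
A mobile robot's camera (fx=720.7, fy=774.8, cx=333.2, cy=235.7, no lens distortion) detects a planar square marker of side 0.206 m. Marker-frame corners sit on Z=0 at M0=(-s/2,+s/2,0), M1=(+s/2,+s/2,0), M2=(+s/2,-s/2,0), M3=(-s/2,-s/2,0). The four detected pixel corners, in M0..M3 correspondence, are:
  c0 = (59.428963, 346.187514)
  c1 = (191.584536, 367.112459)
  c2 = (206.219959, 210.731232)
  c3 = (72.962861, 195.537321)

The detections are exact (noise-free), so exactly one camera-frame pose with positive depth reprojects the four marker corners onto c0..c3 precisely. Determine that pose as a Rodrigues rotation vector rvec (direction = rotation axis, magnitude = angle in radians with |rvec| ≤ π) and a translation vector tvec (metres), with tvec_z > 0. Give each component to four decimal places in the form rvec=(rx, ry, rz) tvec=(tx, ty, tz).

Intrinsics K: fx=720.7, fy=774.8, cx=333.2, cy=235.7
Marker side s = 0.206 m; corners in marker frame (Z=0):
  M0 = (-0.1030, +0.1030, 0)
  M1 = (+0.1030, +0.1030, 0)
  M2 = (+0.1030, -0.1030, 0)
  M3 = (-0.1030, -0.1030, 0)
Detected image corners:
  c0 = (59.428963, 346.187514) px
  c1 = (191.584536, 367.112459) px
  c2 = (206.219959, 210.731232) px
  c3 = (72.962861, 195.537321) px
Planar DLT: solve 8×8 A·h = b for H (H[2,2]=1):
  H  [+619.85453 -65.56455 +131.27872]
  H  [+36.28922 +750.78048 +279.88575]
  H  [-0.18367 +0.02080 +1.00000]
B = K⁻¹H; ‖b₁‖=0.968136, ‖b₂‖=0.968136; λ = 2/(‖b₁‖+‖b₂‖) = 1.032913, sign → tz>0 ⇒ λ=+1.032913
r₁ = λ·B[:,0] = (+0.97609,+0.10609,-0.18971); r₂ = λ·B[:,1] = (-0.10390,+0.99436,+0.02148)
r₃ = r₁×r₂ = (+0.19092,-0.00126,+0.98160); SVD([r₁ r₂ r₃]) → R = UVᵀ:
  R  [+0.97609 -0.10390 +0.19092]
  R  [+0.10609 +0.99436 -0.00126]
  R  [-0.18971 +0.02148 +0.98160]
t = (-0.28940, +0.05891, +1.03291) m
tr R = 2.952050; θ = arccos((tr R − 1)/2) = 0.219414 rad = 12.571°
axis k = ((R−Rᵀ)₃₂, (R−Rᵀ)₁₃, (R−Rᵀ)₂₁) / (2 sinθ) = (+0.052247, +0.874397, +0.482390)
rvec = θ·k = (+0.011464, +0.191855, +0.105843)

rvec=(0.0115, 0.1919, 0.1058) tvec=(-0.2894, 0.0589, 1.0329)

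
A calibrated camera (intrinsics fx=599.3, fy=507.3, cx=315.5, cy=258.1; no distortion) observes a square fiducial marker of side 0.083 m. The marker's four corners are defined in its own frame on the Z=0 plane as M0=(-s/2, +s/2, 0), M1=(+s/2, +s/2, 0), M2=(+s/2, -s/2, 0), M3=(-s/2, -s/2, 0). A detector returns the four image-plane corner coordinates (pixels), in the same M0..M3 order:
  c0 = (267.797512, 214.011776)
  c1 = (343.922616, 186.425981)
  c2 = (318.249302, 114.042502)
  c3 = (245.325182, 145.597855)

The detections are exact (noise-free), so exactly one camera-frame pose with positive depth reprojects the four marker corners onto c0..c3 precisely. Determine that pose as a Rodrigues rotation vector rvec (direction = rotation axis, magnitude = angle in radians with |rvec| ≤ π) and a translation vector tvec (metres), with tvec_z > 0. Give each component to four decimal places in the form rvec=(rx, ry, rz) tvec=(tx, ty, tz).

Intrinsics K: fx=599.3, fy=507.3, cx=315.5, cy=258.1
Marker side s = 0.083 m; corners in marker frame (Z=0):
  M0 = (-0.0415, +0.0415, 0)
  M1 = (+0.0415, +0.0415, 0)
  M2 = (+0.0415, -0.0415, 0)
  M3 = (-0.0415, -0.0415, 0)
Detected image corners:
  c0 = (267.797512, 214.011776) px
  c1 = (343.922616, 186.425981) px
  c2 = (318.249302, 114.042502) px
  c3 = (245.325182, 145.597855) px
Planar DLT: solve 8×8 A·h = b for H (H[2,2]=1):
  H  [+665.67496 +212.29091 +292.47154]
  H  [-486.83114 +804.08572 +165.12065]
  H  [-0.78960 -0.26244 +1.00000]
B = K⁻¹H; ‖b₁‖=1.806861, ‖b₂‖=1.806861; λ = 2/(‖b₁‖+‖b₂‖) = 0.553446, sign → tz>0 ⇒ λ=+0.553446
r₁ = λ·B[:,0] = (+0.84480,-0.30878,-0.43700); r₂ = λ·B[:,1] = (+0.27251,+0.95113,-0.14525)
r₃ = r₁×r₂ = (+0.46049,+0.00362,+0.88766); SVD([r₁ r₂ r₃]) → R = UVᵀ:
  R  [+0.84480 +0.27251 +0.46049]
  R  [-0.30878 +0.95113 +0.00362]
  R  [-0.43700 -0.14525 +0.88766]
t = (-0.02127, -0.10144, +0.55345) m
tr R = 2.683582; θ = arccos((tr R − 1)/2) = 0.570203 rad = 32.670°
axis k = ((R−Rᵀ)₃₂, (R−Rᵀ)₁₃, (R−Rᵀ)₂₁) / (2 sinθ) = (-0.137886, +0.831311, -0.538432)
rvec = θ·k = (-0.078623, +0.474016, -0.307016)

rvec=(-0.0786, 0.4740, -0.3070) tvec=(-0.0213, -0.1014, 0.5534)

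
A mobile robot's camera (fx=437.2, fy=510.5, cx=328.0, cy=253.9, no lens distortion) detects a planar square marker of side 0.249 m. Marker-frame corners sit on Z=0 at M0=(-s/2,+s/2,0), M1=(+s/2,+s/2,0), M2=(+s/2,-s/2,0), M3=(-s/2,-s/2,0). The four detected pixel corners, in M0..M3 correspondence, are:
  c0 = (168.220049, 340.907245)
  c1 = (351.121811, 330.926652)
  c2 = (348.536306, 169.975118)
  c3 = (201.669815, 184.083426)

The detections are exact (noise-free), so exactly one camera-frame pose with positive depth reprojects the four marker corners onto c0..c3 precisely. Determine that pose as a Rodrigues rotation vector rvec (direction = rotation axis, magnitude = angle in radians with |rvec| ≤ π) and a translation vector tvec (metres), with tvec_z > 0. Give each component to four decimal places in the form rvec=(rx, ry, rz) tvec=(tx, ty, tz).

Intrinsics K: fx=437.2, fy=510.5, cx=328.0, cy=253.9
Marker side s = 0.249 m; corners in marker frame (Z=0):
  M0 = (-0.1245, +0.1245, 0)
  M1 = (+0.1245, +0.1245, 0)
  M2 = (+0.1245, -0.1245, 0)
  M3 = (-0.1245, -0.1245, 0)
Detected image corners:
  c0 = (168.220049, 340.907245) px
  c1 = (351.121811, 330.926652) px
  c2 = (348.536306, 169.975118) px
  c3 = (201.669815, 184.083426) px
Planar DLT: solve 8×8 A·h = b for H (H[2,2]=1):
  H  [+608.11895 -302.52083 +266.47932]
  H  [-93.42958 +408.68642 +247.76164]
  H  [-0.17209 -0.89381 +1.00000]
B = K⁻¹H; ‖b₁‖=1.532855, ‖b₂‖=1.532855; λ = 2/(‖b₁‖+‖b₂‖) = 0.652377, sign → tz>0 ⇒ λ=+0.652377
r₁ = λ·B[:,0] = (+0.99164,-0.06356,-0.11227); r₂ = λ·B[:,1] = (-0.01395,+0.81228,-0.58310)
r₃ = r₁×r₂ = (+0.12825,+0.57980,+0.80460); SVD([r₁ r₂ r₃]) → R = UVᵀ:
  R  [+0.99164 -0.01395 +0.12825]
  R  [-0.06356 +0.81228 +0.57980]
  R  [-0.11227 -0.58310 +0.80460]
t = (-0.09180, -0.00784, +0.65238) m
tr R = 2.608524; θ = arccos((tr R − 1)/2) = 0.636363 rad = 36.461°
axis k = ((R−Rᵀ)₃₂, (R−Rᵀ)₁₃, (R−Rᵀ)₂₁) / (2 sinθ) = (-0.978421, +0.202364, -0.041738)
rvec = θ·k = (-0.622631, +0.128777, -0.026560)

rvec=(-0.6226, 0.1288, -0.0266) tvec=(-0.0918, -0.0078, 0.6524)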